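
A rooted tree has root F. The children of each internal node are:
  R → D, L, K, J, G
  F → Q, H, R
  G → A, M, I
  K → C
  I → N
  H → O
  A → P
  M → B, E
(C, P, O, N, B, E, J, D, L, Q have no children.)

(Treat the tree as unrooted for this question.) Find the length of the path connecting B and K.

4

Walking from B: B – M – G – R – K. Length 4.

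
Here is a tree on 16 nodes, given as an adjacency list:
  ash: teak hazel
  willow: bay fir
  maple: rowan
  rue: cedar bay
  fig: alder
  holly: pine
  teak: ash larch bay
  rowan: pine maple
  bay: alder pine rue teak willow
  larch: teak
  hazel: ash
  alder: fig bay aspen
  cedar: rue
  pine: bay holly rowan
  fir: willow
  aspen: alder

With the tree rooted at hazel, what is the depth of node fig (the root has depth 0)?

5

hazel – ash – teak – bay – alder – fig — 5 edges.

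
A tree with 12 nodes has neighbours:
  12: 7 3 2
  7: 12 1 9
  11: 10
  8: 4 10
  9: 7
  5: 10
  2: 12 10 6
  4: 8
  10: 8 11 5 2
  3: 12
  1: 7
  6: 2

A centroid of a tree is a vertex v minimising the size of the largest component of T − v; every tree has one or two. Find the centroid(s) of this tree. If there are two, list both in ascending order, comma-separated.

If 2 is removed the pieces have sizes 5, 5, 1, all ≤ ⌊12/2⌋ = 6.
No neighbour of 2 does as well, so 2 is the unique centroid.

2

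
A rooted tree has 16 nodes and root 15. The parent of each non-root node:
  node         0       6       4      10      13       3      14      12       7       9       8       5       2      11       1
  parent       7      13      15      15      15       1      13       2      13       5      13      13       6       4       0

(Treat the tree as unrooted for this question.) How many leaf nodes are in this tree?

7

Exactly 7 nodes have a single neighbour: 3, 8, 9, 10, 11, 12, 14.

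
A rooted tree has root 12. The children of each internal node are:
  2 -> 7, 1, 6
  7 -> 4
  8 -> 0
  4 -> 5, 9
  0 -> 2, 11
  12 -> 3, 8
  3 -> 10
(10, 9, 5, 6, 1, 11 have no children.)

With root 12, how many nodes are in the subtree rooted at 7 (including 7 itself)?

The subtree rooted at 7 contains: 7, 4, 5, 9 — 4 nodes.

4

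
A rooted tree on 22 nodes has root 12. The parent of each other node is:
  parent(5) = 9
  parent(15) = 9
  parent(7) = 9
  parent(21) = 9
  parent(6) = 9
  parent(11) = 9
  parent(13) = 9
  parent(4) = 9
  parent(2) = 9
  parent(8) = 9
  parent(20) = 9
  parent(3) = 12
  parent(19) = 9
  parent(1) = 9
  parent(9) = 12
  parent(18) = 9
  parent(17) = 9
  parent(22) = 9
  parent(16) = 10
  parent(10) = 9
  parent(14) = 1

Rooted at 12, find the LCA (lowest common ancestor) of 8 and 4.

9

Path 8→root: 8 9 12; path 4→root: 4 9 12.
First common node: 9.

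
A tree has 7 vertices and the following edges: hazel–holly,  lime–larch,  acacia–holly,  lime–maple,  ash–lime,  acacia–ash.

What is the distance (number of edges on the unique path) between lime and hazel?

Walking from lime: lime - ash - acacia - holly - hazel. Length 4.

4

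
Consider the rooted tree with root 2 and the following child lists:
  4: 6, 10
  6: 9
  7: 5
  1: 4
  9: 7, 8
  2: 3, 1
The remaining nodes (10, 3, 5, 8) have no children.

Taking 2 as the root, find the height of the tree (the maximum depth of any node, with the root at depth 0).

6

The longest root-to-leaf path is 2 – 1 – 4 – 6 – 9 – 7 – 5 (6 edges).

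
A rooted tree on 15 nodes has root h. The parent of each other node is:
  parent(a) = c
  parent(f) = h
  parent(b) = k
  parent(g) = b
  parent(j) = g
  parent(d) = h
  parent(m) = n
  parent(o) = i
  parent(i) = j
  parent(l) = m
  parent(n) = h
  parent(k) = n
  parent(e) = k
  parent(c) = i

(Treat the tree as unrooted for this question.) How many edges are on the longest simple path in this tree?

9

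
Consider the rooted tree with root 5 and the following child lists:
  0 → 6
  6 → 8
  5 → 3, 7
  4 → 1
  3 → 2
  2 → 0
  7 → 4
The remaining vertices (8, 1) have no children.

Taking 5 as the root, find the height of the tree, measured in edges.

5

A deepest node is 8, reached by 5 – 3 – 2 – 0 – 6 – 8.
That path has 5 edges, so the height is 5.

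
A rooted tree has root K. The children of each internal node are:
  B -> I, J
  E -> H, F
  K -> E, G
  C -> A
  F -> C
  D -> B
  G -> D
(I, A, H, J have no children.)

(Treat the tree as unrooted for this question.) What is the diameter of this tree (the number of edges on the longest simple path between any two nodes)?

8

A longest path is A – C – F – E – K – G – D – B – J, with 8 edges.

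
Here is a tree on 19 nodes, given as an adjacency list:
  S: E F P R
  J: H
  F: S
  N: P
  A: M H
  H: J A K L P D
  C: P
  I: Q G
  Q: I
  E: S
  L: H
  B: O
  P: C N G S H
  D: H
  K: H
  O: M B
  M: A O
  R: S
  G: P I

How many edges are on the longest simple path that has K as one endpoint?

5

A farthest node from K is Q (B also at distance 5).
The path K – H – P – G – I – Q has 5 edges.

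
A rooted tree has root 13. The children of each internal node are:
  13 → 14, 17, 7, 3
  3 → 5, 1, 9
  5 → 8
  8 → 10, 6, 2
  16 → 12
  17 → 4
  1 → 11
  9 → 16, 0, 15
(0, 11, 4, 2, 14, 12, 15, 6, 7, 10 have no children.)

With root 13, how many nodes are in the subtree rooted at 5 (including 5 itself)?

5's subtree: {5, 8, 6, 2, 10}, size 5.

5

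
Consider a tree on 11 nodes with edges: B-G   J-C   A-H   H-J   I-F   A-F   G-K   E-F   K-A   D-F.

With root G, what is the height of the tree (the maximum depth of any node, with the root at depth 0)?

C sits deepest: G – K – A – H – J – C — 5 edges from the root.

5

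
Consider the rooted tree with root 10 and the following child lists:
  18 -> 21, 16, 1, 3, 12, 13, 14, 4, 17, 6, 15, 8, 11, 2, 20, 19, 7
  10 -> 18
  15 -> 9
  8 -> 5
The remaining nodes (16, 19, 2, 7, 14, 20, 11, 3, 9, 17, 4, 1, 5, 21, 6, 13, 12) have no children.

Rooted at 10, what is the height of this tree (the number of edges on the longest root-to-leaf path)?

3

The longest root-to-leaf path is 10-18-8-5 (3 edges).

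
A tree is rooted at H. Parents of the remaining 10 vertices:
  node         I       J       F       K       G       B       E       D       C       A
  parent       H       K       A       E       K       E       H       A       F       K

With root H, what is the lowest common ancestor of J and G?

K

Ancestors of J (toward the root): J, K, E, H.
Ancestors of G: G, K, E, H.
The deepest node appearing in both lists is K.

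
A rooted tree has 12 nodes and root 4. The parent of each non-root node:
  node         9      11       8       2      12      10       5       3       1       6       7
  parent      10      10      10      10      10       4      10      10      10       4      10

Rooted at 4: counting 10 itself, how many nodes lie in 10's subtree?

10

Descendants of 10 (including itself): 10, 8, 12, 1, 7, 2, 3, 11, 9, 5. That's 10.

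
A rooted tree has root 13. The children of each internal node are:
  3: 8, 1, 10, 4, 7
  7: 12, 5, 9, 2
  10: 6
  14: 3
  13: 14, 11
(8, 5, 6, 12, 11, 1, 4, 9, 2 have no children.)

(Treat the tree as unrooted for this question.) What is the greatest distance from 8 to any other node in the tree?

A farthest node from 8 is 11.
The path 8–3–14–13–11 has 4 edges.

4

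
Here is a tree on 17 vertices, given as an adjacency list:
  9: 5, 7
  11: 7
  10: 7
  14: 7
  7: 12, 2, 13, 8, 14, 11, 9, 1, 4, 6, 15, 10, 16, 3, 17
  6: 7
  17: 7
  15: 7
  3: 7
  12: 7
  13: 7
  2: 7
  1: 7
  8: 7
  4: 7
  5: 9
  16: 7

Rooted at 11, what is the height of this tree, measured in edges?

3

A deepest node is 5, reached by 11-7-9-5.
That path has 3 edges, so the height is 3.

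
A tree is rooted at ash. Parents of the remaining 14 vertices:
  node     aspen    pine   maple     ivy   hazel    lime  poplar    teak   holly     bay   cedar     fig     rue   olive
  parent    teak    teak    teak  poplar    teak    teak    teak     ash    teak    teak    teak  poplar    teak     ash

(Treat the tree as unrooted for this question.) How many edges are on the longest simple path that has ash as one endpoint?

3

The node farthest from ash is fig (ivy also at distance 3), via ash – teak – poplar – fig — 3 edges.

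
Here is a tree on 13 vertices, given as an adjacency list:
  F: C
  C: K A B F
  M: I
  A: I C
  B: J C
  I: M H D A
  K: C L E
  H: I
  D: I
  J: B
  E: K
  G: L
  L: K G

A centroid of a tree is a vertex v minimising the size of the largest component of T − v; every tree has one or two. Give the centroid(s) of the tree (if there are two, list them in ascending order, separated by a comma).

C

Removing C splits the tree into components of sizes 5, 4, 2, 1; the largest is 5 ≤ ⌊13/2⌋ = 6.
Every other node leaves some component of size > 6, so the centroid is unique.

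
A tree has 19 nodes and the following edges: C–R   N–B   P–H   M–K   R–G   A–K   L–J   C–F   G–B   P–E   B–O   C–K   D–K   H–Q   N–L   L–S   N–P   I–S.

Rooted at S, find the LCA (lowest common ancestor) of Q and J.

L

Ancestors of Q (toward the root): Q, H, P, N, L, S.
Ancestors of J: J, L, S.
The deepest node appearing in both lists is L.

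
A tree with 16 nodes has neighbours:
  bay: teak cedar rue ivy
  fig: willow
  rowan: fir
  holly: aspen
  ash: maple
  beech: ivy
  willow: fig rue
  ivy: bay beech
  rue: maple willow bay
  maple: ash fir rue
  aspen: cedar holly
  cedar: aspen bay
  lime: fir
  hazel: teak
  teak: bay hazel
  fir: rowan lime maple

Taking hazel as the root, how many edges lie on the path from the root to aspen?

Climbing from aspen to the root: aspen → cedar → bay → teak → hazel. That's 4 steps.

4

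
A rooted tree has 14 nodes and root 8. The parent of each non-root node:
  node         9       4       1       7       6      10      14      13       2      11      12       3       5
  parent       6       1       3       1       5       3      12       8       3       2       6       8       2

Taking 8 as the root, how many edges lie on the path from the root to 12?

5

Climbing from 12 to the root: 12–6–5–2–3–8. That's 5 steps.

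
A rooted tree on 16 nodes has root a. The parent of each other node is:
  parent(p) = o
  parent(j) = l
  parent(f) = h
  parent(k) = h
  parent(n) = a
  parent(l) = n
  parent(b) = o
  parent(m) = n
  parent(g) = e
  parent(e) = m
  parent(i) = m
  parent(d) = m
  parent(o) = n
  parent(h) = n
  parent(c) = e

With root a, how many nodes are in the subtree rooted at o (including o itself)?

3

o's subtree: {o, b, p}, size 3.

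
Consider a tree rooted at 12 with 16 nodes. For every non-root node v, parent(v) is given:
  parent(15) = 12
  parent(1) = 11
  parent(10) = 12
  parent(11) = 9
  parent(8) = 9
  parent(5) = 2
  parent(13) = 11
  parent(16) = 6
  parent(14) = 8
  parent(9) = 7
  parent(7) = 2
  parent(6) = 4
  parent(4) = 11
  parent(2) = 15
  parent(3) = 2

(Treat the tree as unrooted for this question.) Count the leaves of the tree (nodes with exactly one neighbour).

The leaves are 1, 3, 5, 10, 13, 14, 16.
That is 7 leaves.

7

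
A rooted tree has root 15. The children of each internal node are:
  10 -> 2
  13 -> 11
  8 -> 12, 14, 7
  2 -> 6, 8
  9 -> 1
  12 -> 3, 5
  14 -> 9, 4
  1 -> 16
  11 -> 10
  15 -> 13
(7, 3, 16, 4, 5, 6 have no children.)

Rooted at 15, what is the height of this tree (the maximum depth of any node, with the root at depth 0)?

9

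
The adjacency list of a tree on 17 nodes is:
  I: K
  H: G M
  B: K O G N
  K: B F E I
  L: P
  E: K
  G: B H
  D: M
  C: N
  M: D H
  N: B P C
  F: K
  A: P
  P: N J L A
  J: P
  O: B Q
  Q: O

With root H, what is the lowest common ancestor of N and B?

B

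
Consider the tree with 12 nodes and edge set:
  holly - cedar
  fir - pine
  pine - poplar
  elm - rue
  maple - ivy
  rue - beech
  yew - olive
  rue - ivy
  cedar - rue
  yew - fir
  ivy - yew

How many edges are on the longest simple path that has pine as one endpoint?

The node farthest from pine is holly, via pine – fir – yew – ivy – rue – cedar – holly — 6 edges.

6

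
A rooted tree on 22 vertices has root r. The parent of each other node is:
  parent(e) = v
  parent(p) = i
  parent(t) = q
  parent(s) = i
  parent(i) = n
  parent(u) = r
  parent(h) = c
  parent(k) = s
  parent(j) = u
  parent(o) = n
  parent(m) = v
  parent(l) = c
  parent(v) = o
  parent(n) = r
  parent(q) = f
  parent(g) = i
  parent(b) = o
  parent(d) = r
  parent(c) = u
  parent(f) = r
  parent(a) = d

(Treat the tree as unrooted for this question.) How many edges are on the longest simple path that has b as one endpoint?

Distances from b peak at 6, attained at t (h, l also at distance 6).
b–o–n–r–f–q–t

6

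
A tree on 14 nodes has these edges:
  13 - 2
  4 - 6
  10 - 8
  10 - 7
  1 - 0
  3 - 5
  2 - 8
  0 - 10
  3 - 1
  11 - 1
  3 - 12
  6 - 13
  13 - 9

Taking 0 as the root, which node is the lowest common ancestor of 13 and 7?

10

Ancestors of 13 (toward the root): 13, 2, 8, 10, 0.
Ancestors of 7: 7, 10, 0.
The deepest node appearing in both lists is 10.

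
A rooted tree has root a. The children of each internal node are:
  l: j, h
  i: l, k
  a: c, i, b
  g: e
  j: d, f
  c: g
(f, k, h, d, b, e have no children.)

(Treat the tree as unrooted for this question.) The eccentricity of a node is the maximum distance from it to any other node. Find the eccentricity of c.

5

Distances from c peak at 5, attained at f (d also at distance 5).
c-a-i-l-j-f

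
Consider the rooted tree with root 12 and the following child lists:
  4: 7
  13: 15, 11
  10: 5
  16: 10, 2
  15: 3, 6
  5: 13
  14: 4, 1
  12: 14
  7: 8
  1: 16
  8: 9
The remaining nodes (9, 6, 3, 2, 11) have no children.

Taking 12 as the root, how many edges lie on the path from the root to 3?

8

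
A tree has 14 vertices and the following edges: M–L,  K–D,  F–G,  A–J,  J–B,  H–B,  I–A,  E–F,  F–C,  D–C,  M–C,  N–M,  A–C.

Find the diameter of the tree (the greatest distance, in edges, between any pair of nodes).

BFS from H reaches K last, at distance 6; BFS from K confirms no node is farther.
Path: H - B - J - A - C - D - K.

6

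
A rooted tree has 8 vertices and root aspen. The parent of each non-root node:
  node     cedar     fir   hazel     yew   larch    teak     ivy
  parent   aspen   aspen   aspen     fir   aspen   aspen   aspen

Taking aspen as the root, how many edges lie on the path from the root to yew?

Climbing from yew to the root: yew–fir–aspen. That's 2 steps.

2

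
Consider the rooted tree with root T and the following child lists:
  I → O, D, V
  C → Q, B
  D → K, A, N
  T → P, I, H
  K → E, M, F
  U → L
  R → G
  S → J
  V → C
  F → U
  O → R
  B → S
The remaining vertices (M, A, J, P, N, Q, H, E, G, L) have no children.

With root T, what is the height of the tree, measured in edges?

6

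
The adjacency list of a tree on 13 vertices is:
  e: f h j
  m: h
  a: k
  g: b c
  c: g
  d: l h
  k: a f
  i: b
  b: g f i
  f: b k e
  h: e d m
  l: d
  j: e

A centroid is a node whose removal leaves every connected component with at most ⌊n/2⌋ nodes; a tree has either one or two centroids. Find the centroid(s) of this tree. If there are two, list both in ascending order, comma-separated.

f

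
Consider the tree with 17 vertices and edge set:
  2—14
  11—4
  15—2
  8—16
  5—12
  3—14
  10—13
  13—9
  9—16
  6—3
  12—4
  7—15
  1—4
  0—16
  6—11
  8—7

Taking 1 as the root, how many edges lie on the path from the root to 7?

1–4–11–6–3–14–2–15–7 — 8 edges.

8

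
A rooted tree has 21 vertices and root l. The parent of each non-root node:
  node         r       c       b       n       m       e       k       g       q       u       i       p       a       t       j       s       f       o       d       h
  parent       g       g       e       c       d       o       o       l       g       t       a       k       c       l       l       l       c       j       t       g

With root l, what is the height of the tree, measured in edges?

p sits deepest: l-j-o-k-p — 4 edges from the root.

4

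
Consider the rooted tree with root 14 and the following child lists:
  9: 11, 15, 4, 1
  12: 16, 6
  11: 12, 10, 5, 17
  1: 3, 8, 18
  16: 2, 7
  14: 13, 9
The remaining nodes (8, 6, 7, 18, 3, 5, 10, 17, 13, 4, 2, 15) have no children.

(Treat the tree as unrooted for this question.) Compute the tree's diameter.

6

BFS from 7 reaches 18 last, at distance 6; BFS from 18 confirms no node is farther.
Path: 7-16-12-11-9-1-18.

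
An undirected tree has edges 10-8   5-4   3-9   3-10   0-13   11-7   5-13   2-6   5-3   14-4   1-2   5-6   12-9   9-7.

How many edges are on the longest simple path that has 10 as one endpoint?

5

The node farthest from 10 is 1, via 10 – 3 – 5 – 6 – 2 – 1 — 5 edges.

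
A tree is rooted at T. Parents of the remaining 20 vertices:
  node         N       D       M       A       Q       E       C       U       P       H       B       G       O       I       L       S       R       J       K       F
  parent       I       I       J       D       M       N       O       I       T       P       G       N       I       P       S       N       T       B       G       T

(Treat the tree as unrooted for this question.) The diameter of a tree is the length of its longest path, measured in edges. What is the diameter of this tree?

9

A longest path is Q–M–J–B–G–N–I–P–T–R, with 9 edges.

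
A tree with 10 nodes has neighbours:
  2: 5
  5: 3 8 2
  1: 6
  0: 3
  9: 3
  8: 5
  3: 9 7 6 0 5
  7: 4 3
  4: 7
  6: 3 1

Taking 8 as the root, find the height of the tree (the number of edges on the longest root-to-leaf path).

1 sits deepest: 8–5–3–6–1 — 4 edges from the root.

4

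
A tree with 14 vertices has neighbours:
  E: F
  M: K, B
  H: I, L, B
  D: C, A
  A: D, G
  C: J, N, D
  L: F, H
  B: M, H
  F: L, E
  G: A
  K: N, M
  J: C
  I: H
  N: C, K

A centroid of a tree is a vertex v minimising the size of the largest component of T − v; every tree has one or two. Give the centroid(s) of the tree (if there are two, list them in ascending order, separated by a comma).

If K is removed the pieces have sizes 7, 6, all ≤ ⌊14/2⌋ = 7.
Its neighbour M also leaves a largest component of size 7, so both are centroids.

K, M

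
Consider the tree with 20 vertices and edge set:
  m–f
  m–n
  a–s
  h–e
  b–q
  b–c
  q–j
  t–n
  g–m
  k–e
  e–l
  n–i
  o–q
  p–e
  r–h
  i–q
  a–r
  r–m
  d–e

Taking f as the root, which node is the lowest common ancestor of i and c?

Ancestors of i (toward the root): i, n, m, f.
Ancestors of c: c, b, q, i, n, m, f.
The deepest node appearing in both lists is i.

i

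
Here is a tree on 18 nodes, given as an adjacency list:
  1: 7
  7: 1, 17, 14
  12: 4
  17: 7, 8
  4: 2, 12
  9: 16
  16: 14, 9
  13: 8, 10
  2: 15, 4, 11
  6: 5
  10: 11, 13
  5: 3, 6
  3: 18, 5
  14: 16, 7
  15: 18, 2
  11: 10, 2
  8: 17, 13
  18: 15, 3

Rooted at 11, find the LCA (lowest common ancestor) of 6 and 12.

6's ancestor chain is 6, 5, 3, 18, 15, 2, 11 and 12's is 12, 4, 2, 11; they first meet at 2.

2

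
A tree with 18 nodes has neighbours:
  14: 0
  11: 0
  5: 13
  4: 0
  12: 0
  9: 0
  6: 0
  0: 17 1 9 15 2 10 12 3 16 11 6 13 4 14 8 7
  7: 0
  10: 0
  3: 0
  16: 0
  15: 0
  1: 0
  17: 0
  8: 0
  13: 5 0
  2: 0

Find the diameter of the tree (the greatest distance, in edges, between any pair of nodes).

Starting from 5, a farthest node is 6 at distance 3.
One longest path: 5-13-0-6.
So the diameter is 3.

3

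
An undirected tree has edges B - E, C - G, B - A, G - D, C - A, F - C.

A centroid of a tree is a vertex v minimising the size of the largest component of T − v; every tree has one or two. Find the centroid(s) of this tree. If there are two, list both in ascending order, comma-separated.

Removing C splits the tree into components of sizes 3, 2, 1; the largest is 3 ≤ ⌊7/2⌋ = 3.
Every other node leaves some component of size > 3, so the centroid is unique.

C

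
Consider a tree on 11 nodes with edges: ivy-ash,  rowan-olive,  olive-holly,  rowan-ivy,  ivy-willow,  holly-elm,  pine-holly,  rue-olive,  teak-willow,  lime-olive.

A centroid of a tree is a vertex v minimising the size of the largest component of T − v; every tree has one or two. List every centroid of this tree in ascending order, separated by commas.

olive

Removing olive splits the tree into components of sizes 5, 3, 1, 1; the largest is 5 ≤ ⌊11/2⌋ = 5.
No neighbour of olive does as well, so olive is the unique centroid.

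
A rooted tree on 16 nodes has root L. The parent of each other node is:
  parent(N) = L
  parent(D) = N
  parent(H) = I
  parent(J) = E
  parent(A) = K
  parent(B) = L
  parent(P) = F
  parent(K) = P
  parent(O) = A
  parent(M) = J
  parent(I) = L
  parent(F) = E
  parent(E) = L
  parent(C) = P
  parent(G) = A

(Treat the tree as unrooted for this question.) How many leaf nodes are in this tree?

Exactly 7 nodes have a single neighbour: B, C, D, G, H, M, O.

7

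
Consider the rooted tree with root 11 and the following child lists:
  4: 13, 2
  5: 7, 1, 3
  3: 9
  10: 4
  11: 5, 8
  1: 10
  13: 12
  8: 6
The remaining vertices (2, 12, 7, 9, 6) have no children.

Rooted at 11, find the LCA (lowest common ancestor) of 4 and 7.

5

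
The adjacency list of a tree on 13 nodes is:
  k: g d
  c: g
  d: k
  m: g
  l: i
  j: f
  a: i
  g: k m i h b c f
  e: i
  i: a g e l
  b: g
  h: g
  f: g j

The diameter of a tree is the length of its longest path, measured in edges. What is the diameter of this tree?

Starting from e, a farthest node is j at distance 4.
One longest path: e - i - g - f - j.
So the diameter is 4.

4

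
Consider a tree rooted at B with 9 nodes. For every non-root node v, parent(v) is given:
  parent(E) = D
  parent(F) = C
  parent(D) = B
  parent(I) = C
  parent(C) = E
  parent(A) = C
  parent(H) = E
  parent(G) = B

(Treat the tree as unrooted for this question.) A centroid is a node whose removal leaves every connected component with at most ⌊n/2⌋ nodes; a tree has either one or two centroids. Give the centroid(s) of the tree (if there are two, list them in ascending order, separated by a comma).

E

Removing E splits the tree into components of sizes 4, 3, 1; the largest is 4 ≤ ⌊9/2⌋ = 4.
No neighbour of E does as well, so E is the unique centroid.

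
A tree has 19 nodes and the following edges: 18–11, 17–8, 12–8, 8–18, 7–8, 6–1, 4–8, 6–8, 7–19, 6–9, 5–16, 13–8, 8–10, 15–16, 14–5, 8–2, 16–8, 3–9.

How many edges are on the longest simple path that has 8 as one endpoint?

3

Distances from 8 peak at 3, attained at 14 (3 also at distance 3).
8-16-5-14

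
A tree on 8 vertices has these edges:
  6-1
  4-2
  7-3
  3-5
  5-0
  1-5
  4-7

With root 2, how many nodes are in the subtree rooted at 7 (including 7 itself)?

6

Descendants of 7 (including itself): 7, 3, 5, 1, 0, 6. That's 6.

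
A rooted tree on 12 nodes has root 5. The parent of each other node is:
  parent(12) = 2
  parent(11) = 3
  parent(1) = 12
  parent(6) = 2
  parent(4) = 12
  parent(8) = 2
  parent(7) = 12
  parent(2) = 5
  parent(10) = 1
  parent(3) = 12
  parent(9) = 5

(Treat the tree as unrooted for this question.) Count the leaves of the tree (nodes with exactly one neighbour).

7

The leaves are 4, 6, 7, 8, 9, 10, 11.
That is 7 leaves.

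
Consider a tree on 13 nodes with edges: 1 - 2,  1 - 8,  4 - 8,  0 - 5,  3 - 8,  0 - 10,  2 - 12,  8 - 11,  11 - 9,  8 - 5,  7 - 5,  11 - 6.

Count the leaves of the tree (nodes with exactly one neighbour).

7

Exactly 7 nodes have a single neighbour: 3, 4, 6, 7, 9, 10, 12.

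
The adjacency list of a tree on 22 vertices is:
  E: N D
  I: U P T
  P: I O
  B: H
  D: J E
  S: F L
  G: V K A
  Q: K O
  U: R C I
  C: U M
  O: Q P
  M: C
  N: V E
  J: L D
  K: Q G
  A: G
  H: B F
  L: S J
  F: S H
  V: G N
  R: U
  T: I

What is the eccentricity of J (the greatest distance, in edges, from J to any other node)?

The node farthest from J is M, via J – D – E – N – V – G – K – Q – O – P – I – U – C – M — 13 edges.

13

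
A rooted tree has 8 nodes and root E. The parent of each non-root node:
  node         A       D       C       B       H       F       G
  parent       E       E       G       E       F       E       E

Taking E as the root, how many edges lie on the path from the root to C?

E → G → C — 2 edges.

2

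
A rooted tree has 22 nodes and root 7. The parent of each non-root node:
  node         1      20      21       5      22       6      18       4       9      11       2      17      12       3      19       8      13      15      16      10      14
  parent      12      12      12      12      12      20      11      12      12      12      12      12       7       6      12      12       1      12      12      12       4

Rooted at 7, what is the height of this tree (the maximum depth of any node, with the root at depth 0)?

4

3 sits deepest: 7–12–20–6–3 — 4 edges from the root.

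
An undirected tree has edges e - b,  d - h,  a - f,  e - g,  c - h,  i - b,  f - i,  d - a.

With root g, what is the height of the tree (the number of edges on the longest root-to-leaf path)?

8

The longest root-to-leaf path is g-e-b-i-f-a-d-h-c (8 edges).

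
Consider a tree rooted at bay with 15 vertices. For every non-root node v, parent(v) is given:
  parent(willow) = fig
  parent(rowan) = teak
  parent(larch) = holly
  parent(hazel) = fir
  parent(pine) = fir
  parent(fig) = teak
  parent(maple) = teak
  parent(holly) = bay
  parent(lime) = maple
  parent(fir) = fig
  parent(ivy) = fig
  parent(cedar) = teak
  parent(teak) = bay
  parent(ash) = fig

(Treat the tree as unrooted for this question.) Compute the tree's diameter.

BFS from larch reaches hazel last, at distance 6; BFS from hazel confirms no node is farther.
Path: larch–holly–bay–teak–fig–fir–hazel.

6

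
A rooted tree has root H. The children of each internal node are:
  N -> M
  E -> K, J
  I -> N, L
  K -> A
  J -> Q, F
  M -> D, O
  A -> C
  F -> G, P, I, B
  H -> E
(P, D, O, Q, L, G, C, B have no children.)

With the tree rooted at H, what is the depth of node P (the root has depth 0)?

4

Climbing from P to the root: P – F – J – E – H. That's 4 steps.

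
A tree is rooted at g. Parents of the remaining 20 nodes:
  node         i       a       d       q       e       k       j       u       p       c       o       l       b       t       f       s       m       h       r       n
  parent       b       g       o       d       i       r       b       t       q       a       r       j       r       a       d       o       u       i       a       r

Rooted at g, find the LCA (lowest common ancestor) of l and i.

b

Ancestors of l (toward the root): l, j, b, r, a, g.
Ancestors of i: i, b, r, a, g.
The deepest node appearing in both lists is b.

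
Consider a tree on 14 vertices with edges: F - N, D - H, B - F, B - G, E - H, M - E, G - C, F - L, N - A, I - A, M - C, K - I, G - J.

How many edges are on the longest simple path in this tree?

Starting from D, a farthest node is K at distance 11.
One longest path: D – H – E – M – C – G – B – F – N – A – I – K.
So the diameter is 11.

11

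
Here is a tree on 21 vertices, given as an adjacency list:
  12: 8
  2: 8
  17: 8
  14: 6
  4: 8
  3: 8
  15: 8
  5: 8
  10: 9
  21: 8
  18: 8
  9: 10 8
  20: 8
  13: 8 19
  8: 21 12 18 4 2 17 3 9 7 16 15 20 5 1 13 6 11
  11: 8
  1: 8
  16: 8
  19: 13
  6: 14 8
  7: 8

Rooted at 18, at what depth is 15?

Path from 18 to 15: 18 – 8 – 15, which has 2 edges.

2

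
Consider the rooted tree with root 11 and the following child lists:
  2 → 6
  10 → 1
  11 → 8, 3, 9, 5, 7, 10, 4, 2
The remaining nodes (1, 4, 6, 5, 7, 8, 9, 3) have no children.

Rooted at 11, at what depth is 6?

11 → 2 → 6 — 2 edges.

2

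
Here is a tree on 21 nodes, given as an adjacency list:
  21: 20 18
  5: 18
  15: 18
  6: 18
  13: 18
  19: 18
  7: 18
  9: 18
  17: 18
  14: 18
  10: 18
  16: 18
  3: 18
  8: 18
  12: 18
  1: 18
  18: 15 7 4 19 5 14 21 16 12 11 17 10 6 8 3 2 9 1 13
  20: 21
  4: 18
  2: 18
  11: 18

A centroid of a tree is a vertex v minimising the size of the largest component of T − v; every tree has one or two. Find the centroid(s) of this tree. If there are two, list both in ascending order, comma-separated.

Removing 18 splits the tree into components of sizes 2, 1, 1, 1, 1, 1, 1, 1, 1, 1, 1, 1, 1, 1, 1, 1, 1, 1, 1; the largest is 2 ≤ ⌊21/2⌋ = 10.
Every other node leaves some component of size > 10, so the centroid is unique.

18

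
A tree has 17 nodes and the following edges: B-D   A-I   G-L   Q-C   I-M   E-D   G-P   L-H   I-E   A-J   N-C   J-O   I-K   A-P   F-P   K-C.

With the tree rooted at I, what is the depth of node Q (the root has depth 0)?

3

I – K – C – Q — 3 edges.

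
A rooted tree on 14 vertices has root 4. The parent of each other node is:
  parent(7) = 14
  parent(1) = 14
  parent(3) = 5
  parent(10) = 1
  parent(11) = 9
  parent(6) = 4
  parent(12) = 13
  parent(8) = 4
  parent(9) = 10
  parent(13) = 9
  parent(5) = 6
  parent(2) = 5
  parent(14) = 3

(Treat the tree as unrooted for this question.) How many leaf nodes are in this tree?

Degree-1 nodes: 2, 7, 8, 11, 12 — 5 of them.

5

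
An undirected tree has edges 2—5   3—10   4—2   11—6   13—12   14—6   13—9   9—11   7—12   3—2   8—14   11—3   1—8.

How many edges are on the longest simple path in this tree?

8

Starting from 1, a farthest node is 7 at distance 8.
One longest path: 1-8-14-6-11-9-13-12-7.
So the diameter is 8.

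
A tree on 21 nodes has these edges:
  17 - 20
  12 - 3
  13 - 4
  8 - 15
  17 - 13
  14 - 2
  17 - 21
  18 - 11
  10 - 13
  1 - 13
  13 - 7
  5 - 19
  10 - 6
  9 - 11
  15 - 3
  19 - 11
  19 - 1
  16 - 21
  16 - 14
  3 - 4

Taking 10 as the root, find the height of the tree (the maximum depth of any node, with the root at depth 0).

2 sits deepest: 10 → 13 → 17 → 21 → 16 → 14 → 2 — 6 edges from the root.

6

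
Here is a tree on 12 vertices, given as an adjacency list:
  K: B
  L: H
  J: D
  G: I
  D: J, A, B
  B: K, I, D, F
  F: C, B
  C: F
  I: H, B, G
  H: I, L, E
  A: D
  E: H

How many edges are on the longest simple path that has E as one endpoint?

5

A farthest node from E is J (A, C also at distance 5).
The path E – H – I – B – D – J has 5 edges.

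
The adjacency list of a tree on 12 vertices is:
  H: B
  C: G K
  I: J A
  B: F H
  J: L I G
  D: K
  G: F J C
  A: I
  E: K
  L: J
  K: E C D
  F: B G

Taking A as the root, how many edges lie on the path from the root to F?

4

Path from A to F: A–I–J–G–F, which has 4 edges.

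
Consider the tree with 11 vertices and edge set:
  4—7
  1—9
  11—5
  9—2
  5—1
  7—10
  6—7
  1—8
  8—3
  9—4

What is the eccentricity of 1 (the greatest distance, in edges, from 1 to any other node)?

4

Distances from 1 peak at 4, attained at 6 (10 also at distance 4).
1-9-4-7-6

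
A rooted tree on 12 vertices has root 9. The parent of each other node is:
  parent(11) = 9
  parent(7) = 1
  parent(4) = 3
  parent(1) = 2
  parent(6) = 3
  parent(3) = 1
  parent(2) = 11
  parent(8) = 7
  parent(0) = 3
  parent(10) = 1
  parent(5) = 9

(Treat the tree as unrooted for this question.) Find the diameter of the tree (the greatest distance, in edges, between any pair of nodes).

6

BFS from 5 reaches 8 last, at distance 6; BFS from 8 confirms no node is farther.
Path: 5–9–11–2–1–7–8.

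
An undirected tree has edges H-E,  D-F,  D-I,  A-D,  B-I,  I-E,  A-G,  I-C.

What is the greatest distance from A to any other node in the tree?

4

A farthest node from A is H.
The path A-D-I-E-H has 4 edges.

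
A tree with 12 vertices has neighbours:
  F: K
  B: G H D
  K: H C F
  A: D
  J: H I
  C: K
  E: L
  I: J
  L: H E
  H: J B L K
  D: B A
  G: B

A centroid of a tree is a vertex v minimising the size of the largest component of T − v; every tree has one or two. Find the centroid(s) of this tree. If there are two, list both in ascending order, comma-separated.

H

Removing H splits the tree into components of sizes 4, 3, 2, 2; the largest is 4 ≤ ⌊12/2⌋ = 6.
No neighbour of H does as well, so H is the unique centroid.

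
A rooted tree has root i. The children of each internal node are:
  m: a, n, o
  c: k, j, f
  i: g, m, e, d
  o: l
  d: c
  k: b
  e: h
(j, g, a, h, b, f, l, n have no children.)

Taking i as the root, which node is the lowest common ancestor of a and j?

i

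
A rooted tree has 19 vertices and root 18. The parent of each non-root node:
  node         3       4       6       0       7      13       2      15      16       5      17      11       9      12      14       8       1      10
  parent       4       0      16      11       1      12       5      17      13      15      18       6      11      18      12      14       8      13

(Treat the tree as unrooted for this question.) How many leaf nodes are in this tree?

Exactly 5 nodes have a single neighbour: 2, 3, 7, 9, 10.

5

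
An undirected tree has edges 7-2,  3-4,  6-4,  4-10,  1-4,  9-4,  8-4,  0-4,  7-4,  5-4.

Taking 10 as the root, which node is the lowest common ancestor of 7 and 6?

4

Path 7→root: 7 4 10; path 6→root: 6 4 10.
First common node: 4.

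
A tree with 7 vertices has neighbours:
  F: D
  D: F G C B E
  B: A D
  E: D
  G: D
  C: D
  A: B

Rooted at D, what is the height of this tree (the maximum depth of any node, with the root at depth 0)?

A deepest node is A, reached by D–B–A.
That path has 2 edges, so the height is 2.

2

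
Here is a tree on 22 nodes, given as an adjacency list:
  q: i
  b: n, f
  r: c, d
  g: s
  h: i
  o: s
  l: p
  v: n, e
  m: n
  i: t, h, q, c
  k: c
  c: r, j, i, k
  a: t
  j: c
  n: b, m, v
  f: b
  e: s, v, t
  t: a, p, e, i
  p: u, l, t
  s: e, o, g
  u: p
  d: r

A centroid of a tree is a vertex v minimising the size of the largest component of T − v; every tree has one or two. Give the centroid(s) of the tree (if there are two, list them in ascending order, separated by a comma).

If t is removed the pieces have sizes 9, 8, 3, 1, all ≤ ⌊22/2⌋ = 11.
No neighbour of t does as well, so t is the unique centroid.

t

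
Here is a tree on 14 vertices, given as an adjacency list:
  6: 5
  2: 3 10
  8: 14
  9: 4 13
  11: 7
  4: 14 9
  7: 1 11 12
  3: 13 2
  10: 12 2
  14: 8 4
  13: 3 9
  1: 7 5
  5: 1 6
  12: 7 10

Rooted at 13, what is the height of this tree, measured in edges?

8

A deepest node is 6, reached by 13-3-2-10-12-7-1-5-6.
That path has 8 edges, so the height is 8.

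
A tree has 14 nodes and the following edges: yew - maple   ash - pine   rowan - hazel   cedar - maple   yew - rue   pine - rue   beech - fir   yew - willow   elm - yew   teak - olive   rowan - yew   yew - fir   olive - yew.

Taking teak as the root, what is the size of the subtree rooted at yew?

12

The subtree rooted at yew contains: yew, rowan, rue, maple, elm, willow, fir, hazel, pine, cedar, beech, ash — 12 nodes.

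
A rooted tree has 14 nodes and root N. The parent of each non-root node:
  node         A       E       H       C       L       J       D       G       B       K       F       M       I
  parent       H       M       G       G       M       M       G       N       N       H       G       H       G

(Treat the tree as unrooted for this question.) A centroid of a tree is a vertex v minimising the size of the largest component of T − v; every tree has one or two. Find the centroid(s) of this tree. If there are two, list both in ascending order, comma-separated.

G, H

If G is removed the pieces have sizes 7, 2, 1, 1, 1, 1, all ≤ ⌊14/2⌋ = 7.
Its neighbour H also leaves a largest component of size 7, so both are centroids.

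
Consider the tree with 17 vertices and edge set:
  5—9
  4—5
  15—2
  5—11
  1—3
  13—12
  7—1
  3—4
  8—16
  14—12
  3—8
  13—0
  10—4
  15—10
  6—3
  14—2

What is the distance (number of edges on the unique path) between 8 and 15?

4

The path is 8–3–4–10–15, which has 4 edges.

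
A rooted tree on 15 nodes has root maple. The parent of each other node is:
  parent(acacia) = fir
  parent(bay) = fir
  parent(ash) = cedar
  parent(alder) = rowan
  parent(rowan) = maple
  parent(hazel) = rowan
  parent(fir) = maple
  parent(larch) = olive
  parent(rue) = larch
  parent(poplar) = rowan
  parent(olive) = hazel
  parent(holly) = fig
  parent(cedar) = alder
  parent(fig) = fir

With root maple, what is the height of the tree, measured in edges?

rue sits deepest: maple → rowan → hazel → olive → larch → rue — 5 edges from the root.

5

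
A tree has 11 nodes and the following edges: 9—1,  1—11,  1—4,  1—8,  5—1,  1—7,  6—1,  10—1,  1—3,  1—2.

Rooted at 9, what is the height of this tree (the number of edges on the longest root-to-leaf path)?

8 sits deepest: 9 → 1 → 8 — 2 edges from the root.

2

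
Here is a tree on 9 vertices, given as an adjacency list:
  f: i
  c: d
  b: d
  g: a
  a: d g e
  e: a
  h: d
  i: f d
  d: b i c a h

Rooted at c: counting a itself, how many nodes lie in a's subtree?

3

The subtree rooted at a contains: a, e, g — 3 nodes.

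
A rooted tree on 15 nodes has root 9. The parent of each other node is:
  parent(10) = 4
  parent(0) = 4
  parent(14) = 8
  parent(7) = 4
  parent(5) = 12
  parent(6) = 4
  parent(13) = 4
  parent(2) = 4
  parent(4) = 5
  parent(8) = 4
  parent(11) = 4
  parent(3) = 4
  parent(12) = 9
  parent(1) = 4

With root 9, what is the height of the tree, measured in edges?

5

A deepest node is 14, reached by 9-12-5-4-8-14.
That path has 5 edges, so the height is 5.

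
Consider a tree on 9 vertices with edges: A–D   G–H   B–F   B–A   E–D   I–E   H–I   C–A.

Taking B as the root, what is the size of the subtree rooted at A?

7

A's subtree: {A, C, D, E, I, H, G}, size 7.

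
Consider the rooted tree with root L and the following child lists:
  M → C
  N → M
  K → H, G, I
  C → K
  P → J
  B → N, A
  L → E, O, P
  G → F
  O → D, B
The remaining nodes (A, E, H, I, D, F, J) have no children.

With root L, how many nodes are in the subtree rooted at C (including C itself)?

The subtree rooted at C contains: C, K, G, I, H, F — 6 nodes.

6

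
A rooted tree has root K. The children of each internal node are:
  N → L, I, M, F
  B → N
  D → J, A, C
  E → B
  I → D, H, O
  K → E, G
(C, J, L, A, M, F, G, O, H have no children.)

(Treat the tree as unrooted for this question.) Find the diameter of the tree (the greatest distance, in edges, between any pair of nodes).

7

Starting from G, a farthest node is C at distance 7.
One longest path: G–K–E–B–N–I–D–C.
So the diameter is 7.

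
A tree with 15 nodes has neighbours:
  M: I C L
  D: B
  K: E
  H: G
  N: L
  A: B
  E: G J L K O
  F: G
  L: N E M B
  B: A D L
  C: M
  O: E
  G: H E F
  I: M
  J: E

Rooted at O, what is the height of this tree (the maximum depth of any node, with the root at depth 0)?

4

A deepest node is C, reached by O – E – L – M – C.
That path has 4 edges, so the height is 4.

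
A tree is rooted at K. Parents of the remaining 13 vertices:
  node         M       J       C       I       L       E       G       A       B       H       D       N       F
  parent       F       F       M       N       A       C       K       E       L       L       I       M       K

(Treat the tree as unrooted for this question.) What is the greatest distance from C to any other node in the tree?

4

Distances from C peak at 4, attained at G (H, D, B also at distance 4).
C-M-F-K-G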